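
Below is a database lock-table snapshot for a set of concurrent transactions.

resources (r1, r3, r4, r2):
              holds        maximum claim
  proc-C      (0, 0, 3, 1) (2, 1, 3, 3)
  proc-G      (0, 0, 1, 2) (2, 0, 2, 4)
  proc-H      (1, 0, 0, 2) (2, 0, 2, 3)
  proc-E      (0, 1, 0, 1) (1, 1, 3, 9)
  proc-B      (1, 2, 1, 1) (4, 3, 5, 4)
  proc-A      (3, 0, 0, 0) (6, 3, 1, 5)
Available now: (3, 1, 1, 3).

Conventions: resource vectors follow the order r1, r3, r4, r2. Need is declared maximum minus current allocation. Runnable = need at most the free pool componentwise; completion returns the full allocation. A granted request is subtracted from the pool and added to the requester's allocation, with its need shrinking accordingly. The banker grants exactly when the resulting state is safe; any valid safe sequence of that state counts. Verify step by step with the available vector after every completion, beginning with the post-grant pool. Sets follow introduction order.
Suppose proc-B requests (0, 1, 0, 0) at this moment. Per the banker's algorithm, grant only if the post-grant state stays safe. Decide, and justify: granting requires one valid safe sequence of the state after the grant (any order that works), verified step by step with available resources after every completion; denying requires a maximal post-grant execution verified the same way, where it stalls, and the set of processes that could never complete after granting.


DENY. Granting would leave the state unsafe.
Key observation: after proc-G, proc-H the pool peaks at (4, 0, 2, 7), and each blocked process is short somewhere: proc-C on r3; proc-E on r4, r2; proc-B on r4; proc-A on r3.
After a pretend grant, a maximal execution: proc-G, proc-H — then nothing else fits. Verifying each step:
  pool = (3, 0, 1, 3)
  proc-G: need (2, 0, 1, 2) fits (3, 0, 1, 3); releases (0, 0, 1, 2), pool now (3, 0, 2, 5)
  proc-H: need (1, 0, 2, 1) fits (3, 0, 2, 5); releases (1, 0, 0, 2), pool now (4, 0, 2, 7)
  blocked: proc-C wants (2, 1, 0, 2), pool (4, 0, 2, 7) — not enough r3
  blocked: proc-E wants (1, 0, 3, 8), pool (4, 0, 2, 7) — not enough r4 and r2
  blocked: proc-B wants (3, 0, 4, 3), pool (4, 0, 2, 7) — not enough r4
  blocked: proc-A wants (3, 3, 1, 5), pool (4, 0, 2, 7) — not enough r3
Processes that could never finish after the grant: proc-C, proc-E, proc-B and proc-A.


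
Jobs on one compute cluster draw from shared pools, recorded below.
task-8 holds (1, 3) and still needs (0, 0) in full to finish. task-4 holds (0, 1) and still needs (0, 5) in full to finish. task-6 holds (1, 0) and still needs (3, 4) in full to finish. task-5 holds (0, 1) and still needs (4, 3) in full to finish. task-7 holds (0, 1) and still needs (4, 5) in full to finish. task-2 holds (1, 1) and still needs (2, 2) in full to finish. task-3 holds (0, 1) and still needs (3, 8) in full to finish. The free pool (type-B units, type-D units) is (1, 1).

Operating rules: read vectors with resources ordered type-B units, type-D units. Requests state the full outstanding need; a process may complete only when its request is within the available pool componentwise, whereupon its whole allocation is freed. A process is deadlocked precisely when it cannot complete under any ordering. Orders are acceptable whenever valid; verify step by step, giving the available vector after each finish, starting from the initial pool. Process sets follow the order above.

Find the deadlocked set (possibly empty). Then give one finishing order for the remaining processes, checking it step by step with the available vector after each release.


Nothing here is deadlocked.
Key observation: task-8 leads a chain of completions in which each release enables another process.
The rest can finish in the order task-8, task-2, task-6, task-4, task-5, task-7, task-3. Check, step by step:
  pool = (1, 1)
  task-8 needs (0, 0) <= (1, 1) -> finishes; pool += (1, 3) = (2, 4)
  task-2 needs (2, 2) <= (2, 4) -> finishes; pool += (1, 1) = (3, 5)
  task-6 needs (3, 4) <= (3, 5) -> finishes; pool += (1, 0) = (4, 5)
  task-4 needs (0, 5) <= (4, 5) -> finishes; pool += (0, 1) = (4, 6)
  task-5 needs (4, 3) <= (4, 6) -> finishes; pool += (0, 1) = (4, 7)
  task-7 needs (4, 5) <= (4, 7) -> finishes; pool += (0, 1) = (4, 8)
  task-3 needs (3, 8) <= (4, 8) -> finishes; pool += (0, 1) = (4, 9)


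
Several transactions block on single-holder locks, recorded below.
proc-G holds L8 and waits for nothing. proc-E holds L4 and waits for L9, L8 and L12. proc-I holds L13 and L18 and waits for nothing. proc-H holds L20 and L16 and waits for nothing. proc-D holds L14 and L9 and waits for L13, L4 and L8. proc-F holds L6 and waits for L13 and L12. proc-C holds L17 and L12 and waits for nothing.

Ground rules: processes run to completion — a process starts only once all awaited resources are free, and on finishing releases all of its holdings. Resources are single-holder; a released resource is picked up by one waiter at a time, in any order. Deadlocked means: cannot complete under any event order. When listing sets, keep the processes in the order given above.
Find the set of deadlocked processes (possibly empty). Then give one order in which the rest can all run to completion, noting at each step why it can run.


Deadlocked set: proc-E and proc-D.
Key observation: the loop proc-E -> proc-D -> proc-E blocks itself forever; no other process is dragged down with it.
The rest can finish in the order proc-G, proc-H, proc-I, proc-C, proc-F.
Walking it through:
  run proc-G (it waits on nothing); releases L8
  run proc-H (it waits on nothing); releases L20 and L16
  run proc-I (it waits on nothing); releases L13 and L18
  run proc-C (it waits on nothing); releases L17 and L12
  proc-F waits on L13 and L12 — all released -> runs and releases L6


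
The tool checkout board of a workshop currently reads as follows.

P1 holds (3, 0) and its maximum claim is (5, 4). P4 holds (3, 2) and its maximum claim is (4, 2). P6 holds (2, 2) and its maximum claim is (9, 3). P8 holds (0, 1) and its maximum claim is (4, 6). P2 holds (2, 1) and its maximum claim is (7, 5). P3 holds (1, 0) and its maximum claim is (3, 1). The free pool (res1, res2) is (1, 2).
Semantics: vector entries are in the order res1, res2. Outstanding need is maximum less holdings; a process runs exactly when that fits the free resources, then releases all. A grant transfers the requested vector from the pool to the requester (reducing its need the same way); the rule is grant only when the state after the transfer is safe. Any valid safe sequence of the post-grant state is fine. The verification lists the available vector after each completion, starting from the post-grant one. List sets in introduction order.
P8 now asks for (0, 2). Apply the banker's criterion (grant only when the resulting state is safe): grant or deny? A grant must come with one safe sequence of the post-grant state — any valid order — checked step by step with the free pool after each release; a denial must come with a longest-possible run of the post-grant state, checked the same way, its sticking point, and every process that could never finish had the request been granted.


DENY: after the grant no complete ordering would exist.
Key observation: after P4, P3 the pool peaks at (5, 2), and each blocked process is short somewhere: P1 on res2; P6 on res1; P8 on res2; P2 on res2.
On the post-grant state, P4, P3 is a maximal run — nothing extends it. Check, step by step:
  pool = (1, 0)
  P4 needs (1, 0) <= (1, 0) -> finishes; pool += (3, 2) = (4, 2)
  P3 needs (2, 1) <= (4, 2) -> finishes; pool += (1, 0) = (5, 2)
  blocked: P1 wants (2, 4), pool (5, 2) — not enough res2
  blocked: P6 wants (7, 1), pool (5, 2) — not enough res1
  blocked: P8 wants (4, 3), pool (5, 2) — not enough res2
  blocked: P2 wants (5, 4), pool (5, 2) — not enough res2
Processes that could never finish after the grant: P1, P6, P8 and P2.


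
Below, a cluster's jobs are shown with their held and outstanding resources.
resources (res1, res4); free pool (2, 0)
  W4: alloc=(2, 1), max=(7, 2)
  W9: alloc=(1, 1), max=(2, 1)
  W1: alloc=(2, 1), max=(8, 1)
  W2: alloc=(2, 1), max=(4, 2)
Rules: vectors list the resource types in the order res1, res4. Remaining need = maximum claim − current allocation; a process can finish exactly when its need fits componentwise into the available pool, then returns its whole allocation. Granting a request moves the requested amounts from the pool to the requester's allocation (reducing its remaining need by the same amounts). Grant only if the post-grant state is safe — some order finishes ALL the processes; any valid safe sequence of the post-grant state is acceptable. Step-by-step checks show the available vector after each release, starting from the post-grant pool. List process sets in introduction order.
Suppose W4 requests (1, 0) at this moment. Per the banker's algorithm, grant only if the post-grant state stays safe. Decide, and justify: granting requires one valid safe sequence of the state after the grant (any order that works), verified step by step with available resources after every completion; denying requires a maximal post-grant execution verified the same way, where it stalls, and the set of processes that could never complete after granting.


GRANT. The post-grant state is safe; one safe sequence: W9, W2, W4, W1.
Key observation: post-grant, (1, 0) remains, and an order beginning with W9 completes everyone.
Verifying the post-grant state step by step:
  pool = (1, 0)
  W9 needs (1, 0) <= (1, 0) -> finishes; pool += (1, 1) = (2, 1)
  W2 needs (2, 1) <= (2, 1) -> finishes; pool += (2, 1) = (4, 2)
  W4 needs (4, 1) <= (4, 2) -> finishes; pool += (3, 1) = (7, 3)
  W1 needs (6, 0) <= (7, 3) -> finishes; pool += (2, 1) = (9, 4)


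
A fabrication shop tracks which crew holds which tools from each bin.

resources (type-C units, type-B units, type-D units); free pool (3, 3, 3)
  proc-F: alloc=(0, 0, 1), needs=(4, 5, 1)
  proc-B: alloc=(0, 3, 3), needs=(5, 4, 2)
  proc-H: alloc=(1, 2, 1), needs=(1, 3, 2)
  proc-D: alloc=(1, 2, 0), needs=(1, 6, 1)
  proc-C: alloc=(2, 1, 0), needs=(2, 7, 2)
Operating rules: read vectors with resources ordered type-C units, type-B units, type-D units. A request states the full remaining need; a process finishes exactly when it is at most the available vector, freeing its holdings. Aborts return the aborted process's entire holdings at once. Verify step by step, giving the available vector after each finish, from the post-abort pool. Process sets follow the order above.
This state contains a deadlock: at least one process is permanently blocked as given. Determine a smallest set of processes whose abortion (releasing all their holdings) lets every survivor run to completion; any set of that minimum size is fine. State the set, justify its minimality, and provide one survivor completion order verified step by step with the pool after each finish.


Minimum abort set: proc-C.
Key observation: proc-D was stuck for good until proc-C gave back (2, 1, 0); in the order shown it finishes at step 3.
Minimality: the empty abort set fails — the state is deadlocked as it stands.
The survivors complete as proc-H, proc-F, proc-D, proc-B. Check, step by step (starting from the post-abort pool):
  pool = (5, 4, 3)
  proc-H: need (1, 3, 2) fits (5, 4, 3); releases (1, 2, 1), pool now (6, 6, 4)
  proc-F: need (4, 5, 1) fits (6, 6, 4); releases (0, 0, 1), pool now (6, 6, 5)
  proc-D: need (1, 6, 1) fits (6, 6, 5); releases (1, 2, 0), pool now (7, 8, 5)
  proc-B: need (5, 4, 2) fits (7, 8, 5); releases (0, 3, 3), pool now (7, 11, 8)


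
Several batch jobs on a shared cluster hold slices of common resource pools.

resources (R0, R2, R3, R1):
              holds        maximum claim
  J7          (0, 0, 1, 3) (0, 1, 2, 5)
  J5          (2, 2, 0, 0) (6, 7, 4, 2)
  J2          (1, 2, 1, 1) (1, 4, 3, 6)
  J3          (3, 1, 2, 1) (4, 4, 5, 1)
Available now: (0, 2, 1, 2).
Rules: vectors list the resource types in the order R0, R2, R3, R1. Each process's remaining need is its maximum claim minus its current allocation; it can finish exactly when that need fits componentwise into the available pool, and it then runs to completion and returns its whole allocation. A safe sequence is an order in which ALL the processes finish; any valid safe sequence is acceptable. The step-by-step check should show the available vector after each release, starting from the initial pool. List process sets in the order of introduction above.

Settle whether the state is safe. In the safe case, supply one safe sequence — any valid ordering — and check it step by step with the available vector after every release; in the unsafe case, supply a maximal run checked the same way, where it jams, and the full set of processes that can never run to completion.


SAFE, for example via the order J7, J2, J3, J5.
Key observation: J7 is the earliest step where a requested resource binds exactly: need (0, 1, 1, 2), pool (0, 2, 1, 2) at its turn.
Walking it through:
  pool = (0, 2, 1, 2)
  J7: need (0, 1, 1, 2) fits (0, 2, 1, 2); releases (0, 0, 1, 3), pool now (0, 2, 2, 5)
  J2: need (0, 2, 2, 5) fits (0, 2, 2, 5); releases (1, 2, 1, 1), pool now (1, 4, 3, 6)
  J3: need (1, 3, 3, 0) fits (1, 4, 3, 6); releases (3, 1, 2, 1), pool now (4, 5, 5, 7)
  J5: need (4, 5, 4, 2) fits (4, 5, 5, 7); releases (2, 2, 0, 0), pool now (6, 7, 5, 7)


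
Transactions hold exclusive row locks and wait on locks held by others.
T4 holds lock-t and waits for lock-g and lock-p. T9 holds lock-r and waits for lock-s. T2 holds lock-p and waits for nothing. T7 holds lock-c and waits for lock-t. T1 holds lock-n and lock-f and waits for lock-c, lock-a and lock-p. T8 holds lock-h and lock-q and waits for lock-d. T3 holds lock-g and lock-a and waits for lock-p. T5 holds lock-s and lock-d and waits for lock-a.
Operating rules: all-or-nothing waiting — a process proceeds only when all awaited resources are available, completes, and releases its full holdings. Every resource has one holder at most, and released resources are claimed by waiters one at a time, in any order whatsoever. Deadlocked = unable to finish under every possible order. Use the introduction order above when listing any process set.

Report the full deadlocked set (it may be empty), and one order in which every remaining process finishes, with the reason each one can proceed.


The deadlocked set is empty.
Key observation: the wait relation is loop-free; peeling off processes with no waits unwinds the whole state.
The rest can finish in the order T2, T3, T5, T9, T4, T7, T1, T8.
Check, step by step:
  T2 waits on nothing -> runs at once and releases lock-p
  T3 waits on lock-p — all released -> runs and releases lock-g and lock-a
  T5 waits on lock-a — all released -> runs and releases lock-s and lock-d
  T9 waits on lock-s — all released -> runs and releases lock-r
  T4 waits on lock-g and lock-p — all released -> runs and releases lock-t
  T7 waits on lock-t — all released -> runs and releases lock-c
  T1 waits on lock-c, lock-a and lock-p — all released -> runs and releases lock-n and lock-f
  T8 waits on lock-d — all released -> runs and releases lock-h and lock-q


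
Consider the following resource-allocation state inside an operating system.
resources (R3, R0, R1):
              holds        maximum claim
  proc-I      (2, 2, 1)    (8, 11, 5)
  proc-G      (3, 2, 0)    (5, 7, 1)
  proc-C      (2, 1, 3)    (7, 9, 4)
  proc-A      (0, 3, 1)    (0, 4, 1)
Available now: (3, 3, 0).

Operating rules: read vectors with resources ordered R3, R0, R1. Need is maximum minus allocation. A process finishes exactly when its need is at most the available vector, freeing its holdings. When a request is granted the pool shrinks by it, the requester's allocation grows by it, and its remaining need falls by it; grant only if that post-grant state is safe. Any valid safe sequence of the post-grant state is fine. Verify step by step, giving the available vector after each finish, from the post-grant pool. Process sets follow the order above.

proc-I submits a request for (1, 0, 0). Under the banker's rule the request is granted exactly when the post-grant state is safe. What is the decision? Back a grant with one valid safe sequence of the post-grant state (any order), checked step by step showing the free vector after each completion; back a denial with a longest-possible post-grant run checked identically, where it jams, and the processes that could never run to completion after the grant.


GRANT — the state after the grant stays safe, e.g. via proc-A, proc-G, proc-C, proc-I.
Key observation: the transfer keeps a workable pool ((2, 3, 0)); proc-A starts the safe sequence.
Step-by-step check of the post-grant state:
  pool = (2, 3, 0)
  proc-A: need (0, 1, 0) fits (2, 3, 0); releases (0, 3, 1), pool now (2, 6, 1)
  proc-G: need (2, 5, 1) fits (2, 6, 1); releases (3, 2, 0), pool now (5, 8, 1)
  proc-C: need (5, 8, 1) fits (5, 8, 1); releases (2, 1, 3), pool now (7, 9, 4)
  proc-I: need (5, 9, 4) fits (7, 9, 4); releases (3, 2, 1), pool now (10, 11, 5)


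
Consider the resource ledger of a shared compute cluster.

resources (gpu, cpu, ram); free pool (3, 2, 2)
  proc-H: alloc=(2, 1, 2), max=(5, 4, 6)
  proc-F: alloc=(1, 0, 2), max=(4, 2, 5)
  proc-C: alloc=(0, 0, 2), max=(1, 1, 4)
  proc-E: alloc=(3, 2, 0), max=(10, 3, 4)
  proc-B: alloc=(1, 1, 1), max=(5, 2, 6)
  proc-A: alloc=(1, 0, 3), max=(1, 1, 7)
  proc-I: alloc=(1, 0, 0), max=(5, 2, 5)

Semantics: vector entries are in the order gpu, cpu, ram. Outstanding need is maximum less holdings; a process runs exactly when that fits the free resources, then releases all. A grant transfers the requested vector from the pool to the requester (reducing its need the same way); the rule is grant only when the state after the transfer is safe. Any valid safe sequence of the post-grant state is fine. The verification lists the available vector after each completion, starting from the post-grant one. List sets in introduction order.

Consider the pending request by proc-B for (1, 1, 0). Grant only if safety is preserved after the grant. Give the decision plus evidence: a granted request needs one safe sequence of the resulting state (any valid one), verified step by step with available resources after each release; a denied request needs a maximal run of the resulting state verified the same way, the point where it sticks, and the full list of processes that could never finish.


GRANT. The post-grant state is safe; one safe sequence: proc-C, proc-A, proc-B, proc-H, proc-E, proc-I, proc-F.
Key observation: (2, 1, 2) free after granting still covers proc-C first, and each release covers the next.
Step-by-step check of the post-grant state:
  pool = (2, 1, 2)
  run proc-C (needs (1, 1, 2), free (2, 1, 2)); after release of (0, 0, 2) the pool is (2, 1, 4)
  run proc-A (needs (0, 1, 4), free (2, 1, 4)); after release of (1, 0, 3) the pool is (3, 1, 7)
  run proc-B (needs (3, 0, 5), free (3, 1, 7)); after release of (2, 2, 1) the pool is (5, 3, 8)
  run proc-H (needs (3, 3, 4), free (5, 3, 8)); after release of (2, 1, 2) the pool is (7, 4, 10)
  run proc-E (needs (7, 1, 4), free (7, 4, 10)); after release of (3, 2, 0) the pool is (10, 6, 10)
  run proc-I (needs (4, 2, 5), free (10, 6, 10)); after release of (1, 0, 0) the pool is (11, 6, 10)
  run proc-F (needs (3, 2, 3), free (11, 6, 10)); after release of (1, 0, 2) the pool is (12, 6, 12)


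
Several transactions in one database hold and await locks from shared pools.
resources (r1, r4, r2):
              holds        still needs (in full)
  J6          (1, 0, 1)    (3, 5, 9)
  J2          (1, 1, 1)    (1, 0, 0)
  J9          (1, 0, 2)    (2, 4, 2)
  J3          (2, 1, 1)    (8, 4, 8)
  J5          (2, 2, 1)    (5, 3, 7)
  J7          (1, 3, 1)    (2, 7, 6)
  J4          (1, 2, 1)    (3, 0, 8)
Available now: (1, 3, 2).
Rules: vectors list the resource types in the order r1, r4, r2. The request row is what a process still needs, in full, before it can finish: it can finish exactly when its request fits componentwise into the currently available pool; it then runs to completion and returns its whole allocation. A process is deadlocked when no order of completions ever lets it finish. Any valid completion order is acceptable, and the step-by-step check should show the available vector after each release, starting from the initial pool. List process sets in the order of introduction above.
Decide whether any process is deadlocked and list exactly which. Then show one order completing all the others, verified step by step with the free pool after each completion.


Deadlocked set: J6, J3, J5, J7 and J4.
Key observation: J2, J9 can finish, but then (3, 4, 5) is all there is, and the blocked group's r2 demands exceed it.
A valid finishing order for the others: J2, J9. Check, step by step:
  pool = (1, 3, 2)
  run J2 (needs (1, 0, 0), free (1, 3, 2)); after release of (1, 1, 1) the pool is (2, 4, 3)
  run J9 (needs (2, 4, 2), free (2, 4, 3)); after release of (1, 0, 2) the pool is (3, 4, 5)
The stuck group stays short no matter what:
  J6 cannot run: need (3, 5, 9) vs free (3, 4, 5) (insufficient r4 and r2)
  J3 cannot run: need (8, 4, 8) vs free (3, 4, 5) (insufficient r1 and r2)
  J5 cannot run: need (5, 3, 7) vs free (3, 4, 5) (insufficient r1 and r2)
  J7 cannot run: need (2, 7, 6) vs free (3, 4, 5) (insufficient r4 and r2)
  J4 cannot run: need (3, 0, 8) vs free (3, 4, 5) (insufficient r2)


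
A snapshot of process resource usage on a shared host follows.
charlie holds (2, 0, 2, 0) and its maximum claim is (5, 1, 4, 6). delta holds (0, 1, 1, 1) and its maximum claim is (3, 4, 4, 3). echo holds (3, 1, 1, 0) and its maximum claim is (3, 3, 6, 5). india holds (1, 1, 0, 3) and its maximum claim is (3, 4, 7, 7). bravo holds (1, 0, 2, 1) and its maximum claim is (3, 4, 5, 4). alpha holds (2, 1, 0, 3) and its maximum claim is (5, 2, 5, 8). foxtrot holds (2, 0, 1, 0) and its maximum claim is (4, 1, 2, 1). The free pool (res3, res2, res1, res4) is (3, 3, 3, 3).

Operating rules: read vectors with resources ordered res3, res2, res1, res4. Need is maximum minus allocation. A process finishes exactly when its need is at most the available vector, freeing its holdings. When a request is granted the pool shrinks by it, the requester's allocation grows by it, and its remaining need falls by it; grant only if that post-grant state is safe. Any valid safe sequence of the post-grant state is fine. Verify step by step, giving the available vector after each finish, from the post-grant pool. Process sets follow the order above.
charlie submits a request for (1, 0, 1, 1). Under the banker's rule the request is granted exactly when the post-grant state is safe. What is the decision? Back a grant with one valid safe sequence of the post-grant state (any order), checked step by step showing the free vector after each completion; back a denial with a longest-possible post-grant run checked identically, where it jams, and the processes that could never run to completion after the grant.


DENY. Granting would leave the state unsafe.
Key observation: after foxtrot, delta, bravo the pool peaks at (5, 4, 6, 4), and each blocked process is short somewhere: charlie on res4; echo on res4; india on res1; alpha on res4.
After a pretend grant, a maximal execution: foxtrot, delta, bravo — then nothing else fits. Check, step by step:
  pool = (2, 3, 2, 2)
  run foxtrot (needs (2, 1, 1, 1), free (2, 3, 2, 2)); after release of (2, 0, 1, 0) the pool is (4, 3, 3, 2)
  run delta (needs (3, 3, 3, 2), free (4, 3, 3, 2)); after release of (0, 1, 1, 1) the pool is (4, 4, 4, 3)
  run bravo (needs (2, 4, 3, 3), free (4, 4, 4, 3)); after release of (1, 0, 2, 1) the pool is (5, 4, 6, 4)
  charlie cannot run: need (2, 1, 1, 5) vs free (5, 4, 6, 4) (insufficient res4)
  echo cannot run: need (0, 2, 5, 5) vs free (5, 4, 6, 4) (insufficient res4)
  india cannot run: need (2, 3, 7, 4) vs free (5, 4, 6, 4) (insufficient res1)
  alpha cannot run: need (3, 1, 5, 5) vs free (5, 4, 6, 4) (insufficient res4)
Processes that could never finish after the grant: charlie, echo, india and alpha.


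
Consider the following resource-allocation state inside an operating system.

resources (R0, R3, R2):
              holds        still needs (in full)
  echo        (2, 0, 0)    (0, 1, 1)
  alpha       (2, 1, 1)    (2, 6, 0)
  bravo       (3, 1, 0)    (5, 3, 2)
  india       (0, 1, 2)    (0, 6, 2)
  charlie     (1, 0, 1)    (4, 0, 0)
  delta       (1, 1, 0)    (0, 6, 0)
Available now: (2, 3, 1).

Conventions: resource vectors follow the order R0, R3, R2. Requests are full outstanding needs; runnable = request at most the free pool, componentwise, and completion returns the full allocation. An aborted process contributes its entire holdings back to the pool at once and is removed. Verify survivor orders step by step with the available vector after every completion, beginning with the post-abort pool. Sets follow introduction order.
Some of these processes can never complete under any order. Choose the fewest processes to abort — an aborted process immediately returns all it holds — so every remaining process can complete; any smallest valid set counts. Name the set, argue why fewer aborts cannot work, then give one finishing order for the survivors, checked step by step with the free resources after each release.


Minimum abort set: alpha and delta.
Key observation: the deadlocked india becomes finishable only because alpha and delta released (3, 2, 1); it completes at step 3 below.
Why nothing smaller works — every single abort fails: echo alone leaves alpha blocked (short on R3); alpha alone leaves india blocked (short on R3); bravo alone leaves alpha blocked (short on R3); india alone leaves alpha blocked (short on R3); charlie alone leaves alpha blocked (short on R3); delta alone leaves alpha blocked (short on R3).
The survivors complete as bravo, charlie, india, echo. Walking it through (starting from the post-abort pool):
  pool = (5, 5, 2)
  bravo needs (5, 3, 2) <= (5, 5, 2) -> finishes; pool += (3, 1, 0) = (8, 6, 2)
  charlie needs (4, 0, 0) <= (8, 6, 2) -> finishes; pool += (1, 0, 1) = (9, 6, 3)
  india needs (0, 6, 2) <= (9, 6, 3) -> finishes; pool += (0, 1, 2) = (9, 7, 5)
  echo needs (0, 1, 1) <= (9, 7, 5) -> finishes; pool += (2, 0, 0) = (11, 7, 5)


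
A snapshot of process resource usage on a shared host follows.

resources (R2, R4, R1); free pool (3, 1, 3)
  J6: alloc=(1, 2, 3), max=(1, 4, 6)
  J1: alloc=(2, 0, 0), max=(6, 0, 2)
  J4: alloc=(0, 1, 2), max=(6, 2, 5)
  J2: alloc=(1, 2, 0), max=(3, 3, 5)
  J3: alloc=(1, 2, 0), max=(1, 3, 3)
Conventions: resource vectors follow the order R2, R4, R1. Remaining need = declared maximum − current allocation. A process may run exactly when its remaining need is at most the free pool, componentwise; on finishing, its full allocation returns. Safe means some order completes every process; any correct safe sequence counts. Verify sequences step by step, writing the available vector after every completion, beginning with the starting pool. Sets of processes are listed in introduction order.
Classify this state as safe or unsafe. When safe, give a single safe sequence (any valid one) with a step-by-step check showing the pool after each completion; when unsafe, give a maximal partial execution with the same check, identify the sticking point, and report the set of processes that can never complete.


SAFE, for example via the order J3, J6, J2, J4, J1.
Key observation: at J3 the run first touches a limit — (0, 1, 3) against (3, 1, 3), exact on a resource it actually requests.
Step-by-step check:
  pool = (3, 1, 3)
  J3 needs (0, 1, 3) <= (3, 1, 3) -> finishes; pool += (1, 2, 0) = (4, 3, 3)
  J6 needs (0, 2, 3) <= (4, 3, 3) -> finishes; pool += (1, 2, 3) = (5, 5, 6)
  J2 needs (2, 1, 5) <= (5, 5, 6) -> finishes; pool += (1, 2, 0) = (6, 7, 6)
  J4 needs (6, 1, 3) <= (6, 7, 6) -> finishes; pool += (0, 1, 2) = (6, 8, 8)
  J1 needs (4, 0, 2) <= (6, 8, 8) -> finishes; pool += (2, 0, 0) = (8, 8, 8)


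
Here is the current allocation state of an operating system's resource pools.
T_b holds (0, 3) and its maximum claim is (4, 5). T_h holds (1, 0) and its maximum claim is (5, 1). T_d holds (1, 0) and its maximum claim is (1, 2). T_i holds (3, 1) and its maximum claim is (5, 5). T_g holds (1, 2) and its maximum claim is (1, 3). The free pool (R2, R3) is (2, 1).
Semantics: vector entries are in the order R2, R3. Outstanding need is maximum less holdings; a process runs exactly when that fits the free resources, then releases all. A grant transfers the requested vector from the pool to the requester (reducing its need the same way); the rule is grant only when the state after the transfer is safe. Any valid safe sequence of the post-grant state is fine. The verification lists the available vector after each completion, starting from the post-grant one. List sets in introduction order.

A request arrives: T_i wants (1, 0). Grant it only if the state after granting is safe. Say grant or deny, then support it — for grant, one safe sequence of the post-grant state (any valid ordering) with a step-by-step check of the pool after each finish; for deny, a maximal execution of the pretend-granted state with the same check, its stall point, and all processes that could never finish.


DENY. Granting would leave the state unsafe.
Key observation: after T_g, T_d the pool peaks at (3, 3), and each blocked process is short somewhere: T_b on R2; T_h on R2; T_i on R3.
On the post-grant state, T_g, T_d is a maximal run — nothing extends it. Verifying each step:
  pool = (1, 1)
  T_g: need (0, 1) fits (1, 1); releases (1, 2), pool now (2, 3)
  T_d: need (0, 2) fits (2, 3); releases (1, 0), pool now (3, 3)
  blocked: T_b wants (4, 2), pool (3, 3) — not enough R2
  blocked: T_h wants (4, 1), pool (3, 3) — not enough R2
  blocked: T_i wants (1, 4), pool (3, 3) — not enough R3
Processes that could never finish after the grant: T_b, T_h and T_i.


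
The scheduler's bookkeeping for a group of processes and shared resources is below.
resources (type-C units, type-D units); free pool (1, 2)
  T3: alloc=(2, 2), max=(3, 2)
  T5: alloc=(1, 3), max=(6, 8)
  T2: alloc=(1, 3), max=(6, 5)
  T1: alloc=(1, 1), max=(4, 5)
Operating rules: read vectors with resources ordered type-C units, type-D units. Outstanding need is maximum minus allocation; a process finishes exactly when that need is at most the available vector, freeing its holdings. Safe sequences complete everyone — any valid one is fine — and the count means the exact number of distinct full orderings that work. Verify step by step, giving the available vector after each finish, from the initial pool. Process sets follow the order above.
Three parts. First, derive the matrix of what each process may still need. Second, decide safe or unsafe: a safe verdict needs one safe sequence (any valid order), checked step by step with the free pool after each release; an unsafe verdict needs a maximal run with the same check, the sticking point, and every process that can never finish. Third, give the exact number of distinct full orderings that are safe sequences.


(1) Remaining need (order type-C units, type-D units):
  T3: (1, 0)
  T5: (5, 5)
  T2: (5, 2)
  T1: (3, 4)
(2) UNSAFE — no complete ordering exists.
Key observation: the wall is type-C units: completing T3, T1 brings the pool only to (4, 5), and all the rest need more.
A maximal execution: T3, T1 — then nothing else fits. Walking it through:
  pool = (1, 2)
  T3: need (1, 0) fits (1, 2); releases (2, 2), pool now (3, 4)
  T1: need (3, 4) fits (3, 4); releases (1, 1), pool now (4, 5)
  blocked: T5 wants (5, 5), pool (4, 5) — not enough type-C units
  blocked: T2 wants (5, 2), pool (4, 5) — not enough type-C units
Permanently blocked: T5 and T2.
(3) The exact count: 0 of the possible complete orderings are safe sequences.


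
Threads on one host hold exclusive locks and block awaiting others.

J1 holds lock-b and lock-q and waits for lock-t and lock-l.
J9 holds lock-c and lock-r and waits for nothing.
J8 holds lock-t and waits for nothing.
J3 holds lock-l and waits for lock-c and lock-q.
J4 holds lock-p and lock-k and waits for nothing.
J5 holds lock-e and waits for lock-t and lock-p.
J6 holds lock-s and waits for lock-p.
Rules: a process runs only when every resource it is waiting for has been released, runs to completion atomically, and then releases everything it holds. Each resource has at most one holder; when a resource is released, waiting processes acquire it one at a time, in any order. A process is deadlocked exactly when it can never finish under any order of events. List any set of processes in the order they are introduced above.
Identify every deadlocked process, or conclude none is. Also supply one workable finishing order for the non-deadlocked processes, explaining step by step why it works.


Deadlocked set: J1 and J3.
Key observation: the knot is the closed ring of waits J1 -> J3 -> J1; no other process is dragged down with it.
The rest can finish in the order J4, J8, J5, J6, J9.
Walking it through:
  run J4 (it waits on nothing); releases lock-p and lock-k
  run J8 (it waits on nothing); releases lock-t
  J5 waits on lock-t and lock-p — all released -> runs and releases lock-e
  J6 waits on lock-p — all released -> runs and releases lock-s
  run J9 (it waits on nothing); releases lock-c and lock-r


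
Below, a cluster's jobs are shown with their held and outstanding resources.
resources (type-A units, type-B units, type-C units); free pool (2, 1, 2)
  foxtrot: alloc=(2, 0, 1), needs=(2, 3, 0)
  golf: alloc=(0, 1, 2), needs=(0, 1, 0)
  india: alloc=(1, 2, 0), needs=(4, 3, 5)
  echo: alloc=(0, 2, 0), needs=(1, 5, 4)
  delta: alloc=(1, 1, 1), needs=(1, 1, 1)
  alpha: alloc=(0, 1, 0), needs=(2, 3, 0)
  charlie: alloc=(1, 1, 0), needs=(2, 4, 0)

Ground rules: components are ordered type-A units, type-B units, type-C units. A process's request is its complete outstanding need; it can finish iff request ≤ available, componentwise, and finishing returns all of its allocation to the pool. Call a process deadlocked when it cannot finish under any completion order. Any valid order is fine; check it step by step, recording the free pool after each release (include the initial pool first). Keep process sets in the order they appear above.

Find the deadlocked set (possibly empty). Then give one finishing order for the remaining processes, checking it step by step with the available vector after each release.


No process is deadlocked.
Key observation: beginning at delta, releases accumulate fast enough that every process eventually fits.
One completion order for the rest: delta, golf, alpha, charlie, foxtrot, echo, india. Step-by-step check:
  pool = (2, 1, 2)
  delta needs (1, 1, 1) <= (2, 1, 2) -> finishes; pool += (1, 1, 1) = (3, 2, 3)
  golf needs (0, 1, 0) <= (3, 2, 3) -> finishes; pool += (0, 1, 2) = (3, 3, 5)
  alpha needs (2, 3, 0) <= (3, 3, 5) -> finishes; pool += (0, 1, 0) = (3, 4, 5)
  charlie needs (2, 4, 0) <= (3, 4, 5) -> finishes; pool += (1, 1, 0) = (4, 5, 5)
  foxtrot needs (2, 3, 0) <= (4, 5, 5) -> finishes; pool += (2, 0, 1) = (6, 5, 6)
  echo needs (1, 5, 4) <= (6, 5, 6) -> finishes; pool += (0, 2, 0) = (6, 7, 6)
  india needs (4, 3, 5) <= (6, 7, 6) -> finishes; pool += (1, 2, 0) = (7, 9, 6)


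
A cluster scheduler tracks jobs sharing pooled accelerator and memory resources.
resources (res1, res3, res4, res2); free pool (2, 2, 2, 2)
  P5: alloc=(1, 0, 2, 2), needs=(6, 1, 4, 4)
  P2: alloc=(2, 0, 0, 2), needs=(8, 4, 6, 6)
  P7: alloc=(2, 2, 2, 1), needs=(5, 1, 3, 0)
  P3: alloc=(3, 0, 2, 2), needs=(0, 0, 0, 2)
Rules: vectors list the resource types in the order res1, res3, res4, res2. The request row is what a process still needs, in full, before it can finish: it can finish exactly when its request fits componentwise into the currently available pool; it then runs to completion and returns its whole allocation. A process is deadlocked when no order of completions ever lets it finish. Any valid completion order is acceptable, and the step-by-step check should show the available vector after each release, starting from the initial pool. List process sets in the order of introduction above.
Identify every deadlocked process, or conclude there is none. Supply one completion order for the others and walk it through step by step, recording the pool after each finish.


Nothing here is deadlocked.
Key observation: P3 can run right away; the returned allocation unlocks the remaining processes in turn.
The rest can finish in the order P3, P7, P5, P2. Verifying each step:
  pool = (2, 2, 2, 2)
  P3 needs (0, 0, 0, 2) <= (2, 2, 2, 2) -> finishes; pool += (3, 0, 2, 2) = (5, 2, 4, 4)
  P7 needs (5, 1, 3, 0) <= (5, 2, 4, 4) -> finishes; pool += (2, 2, 2, 1) = (7, 4, 6, 5)
  P5 needs (6, 1, 4, 4) <= (7, 4, 6, 5) -> finishes; pool += (1, 0, 2, 2) = (8, 4, 8, 7)
  P2 needs (8, 4, 6, 6) <= (8, 4, 8, 7) -> finishes; pool += (2, 0, 0, 2) = (10, 4, 8, 9)


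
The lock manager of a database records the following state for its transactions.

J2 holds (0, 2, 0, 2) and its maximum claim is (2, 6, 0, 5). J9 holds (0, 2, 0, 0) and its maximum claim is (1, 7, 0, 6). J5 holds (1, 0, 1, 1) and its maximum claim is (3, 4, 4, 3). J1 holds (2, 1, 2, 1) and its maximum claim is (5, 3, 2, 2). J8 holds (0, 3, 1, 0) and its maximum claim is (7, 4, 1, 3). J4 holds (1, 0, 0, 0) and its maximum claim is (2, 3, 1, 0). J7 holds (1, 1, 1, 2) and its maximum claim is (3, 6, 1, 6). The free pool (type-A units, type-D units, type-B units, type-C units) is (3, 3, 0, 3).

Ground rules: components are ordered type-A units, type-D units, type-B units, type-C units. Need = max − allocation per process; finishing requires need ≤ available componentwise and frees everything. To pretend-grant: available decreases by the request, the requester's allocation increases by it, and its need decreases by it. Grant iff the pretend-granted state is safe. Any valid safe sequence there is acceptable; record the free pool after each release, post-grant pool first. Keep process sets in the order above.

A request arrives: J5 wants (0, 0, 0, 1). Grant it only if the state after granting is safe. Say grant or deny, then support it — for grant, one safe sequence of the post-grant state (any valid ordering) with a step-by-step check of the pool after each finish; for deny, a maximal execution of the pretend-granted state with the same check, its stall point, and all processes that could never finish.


GRANT. The post-grant state is safe; one safe sequence: J1, J2, J7, J9, J4, J5, J8.
Key observation: the transfer keeps a workable pool ((3, 3, 0, 2)); J1 starts the safe sequence.
Verifying the post-grant state step by step:
  pool = (3, 3, 0, 2)
  run J1 (needs (3, 2, 0, 1), free (3, 3, 0, 2)); after release of (2, 1, 2, 1) the pool is (5, 4, 2, 3)
  run J2 (needs (2, 4, 0, 3), free (5, 4, 2, 3)); after release of (0, 2, 0, 2) the pool is (5, 6, 2, 5)
  run J7 (needs (2, 5, 0, 4), free (5, 6, 2, 5)); after release of (1, 1, 1, 2) the pool is (6, 7, 3, 7)
  run J9 (needs (1, 5, 0, 6), free (6, 7, 3, 7)); after release of (0, 2, 0, 0) the pool is (6, 9, 3, 7)
  run J4 (needs (1, 3, 1, 0), free (6, 9, 3, 7)); after release of (1, 0, 0, 0) the pool is (7, 9, 3, 7)
  run J5 (needs (2, 4, 3, 1), free (7, 9, 3, 7)); after release of (1, 0, 1, 2) the pool is (8, 9, 4, 9)
  run J8 (needs (7, 1, 0, 3), free (8, 9, 4, 9)); after release of (0, 3, 1, 0) the pool is (8, 12, 5, 9)


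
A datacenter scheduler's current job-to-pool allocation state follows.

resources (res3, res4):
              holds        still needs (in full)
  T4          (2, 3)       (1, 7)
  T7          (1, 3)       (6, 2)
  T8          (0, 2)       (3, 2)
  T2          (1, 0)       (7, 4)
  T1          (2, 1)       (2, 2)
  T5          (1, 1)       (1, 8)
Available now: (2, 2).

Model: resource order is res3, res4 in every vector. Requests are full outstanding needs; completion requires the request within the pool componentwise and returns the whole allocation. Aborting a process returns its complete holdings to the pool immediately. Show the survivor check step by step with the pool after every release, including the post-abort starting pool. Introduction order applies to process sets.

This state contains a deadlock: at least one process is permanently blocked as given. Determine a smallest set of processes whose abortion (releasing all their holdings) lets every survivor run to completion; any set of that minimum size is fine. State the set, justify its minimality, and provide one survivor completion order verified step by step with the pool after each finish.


The answer: abort T4.
Key observation: T5 was stuck for good until T4 gave back (2, 3); in the order shown it finishes at step 3.
No smaller set exists: with zero aborts the deadlock remains.
One survivor order: T8, T1, T5, T2, T7. Step-by-step check (post-abort pool first):
  pool = (4, 5)
  T8: need (3, 2) fits (4, 5); releases (0, 2), pool now (4, 7)
  T1: need (2, 2) fits (4, 7); releases (2, 1), pool now (6, 8)
  T5: need (1, 8) fits (6, 8); releases (1, 1), pool now (7, 9)
  T2: need (7, 4) fits (7, 9); releases (1, 0), pool now (8, 9)
  T7: need (6, 2) fits (8, 9); releases (1, 3), pool now (9, 12)
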